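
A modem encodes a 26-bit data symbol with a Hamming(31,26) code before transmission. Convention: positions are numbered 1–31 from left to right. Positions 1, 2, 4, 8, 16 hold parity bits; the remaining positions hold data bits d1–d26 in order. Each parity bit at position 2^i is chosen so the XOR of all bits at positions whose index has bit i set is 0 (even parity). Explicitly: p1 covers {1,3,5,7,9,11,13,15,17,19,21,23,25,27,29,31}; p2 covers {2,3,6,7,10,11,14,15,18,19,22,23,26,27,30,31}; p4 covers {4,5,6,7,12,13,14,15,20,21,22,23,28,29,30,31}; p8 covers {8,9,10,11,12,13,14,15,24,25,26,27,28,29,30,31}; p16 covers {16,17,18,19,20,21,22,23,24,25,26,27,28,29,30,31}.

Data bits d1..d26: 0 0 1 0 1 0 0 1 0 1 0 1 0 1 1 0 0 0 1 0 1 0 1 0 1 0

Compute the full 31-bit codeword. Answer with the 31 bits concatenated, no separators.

1100010110010101101100010101010

Place data at non-parity positions: p1 p2 0 p4 0 1 0 p8 1 0 0 1 0 1 0 p16 1 0 1 1 0 0 0 1 0 1 0 1 0 1 0
p1 (pos 1,3,5,7,9,11,13,15,17,19,21,23,25,27,29,31): XOR of data positions = 0⊕0⊕0⊕1⊕0⊕0⊕0⊕1⊕1⊕0⊕0⊕0⊕0⊕0⊕0 = 1
p2 (pos 2,3,6,7,10,11,14,15,18,19,22,23,26,27,30,31): XOR of data positions = 0⊕1⊕0⊕0⊕0⊕1⊕0⊕0⊕1⊕0⊕0⊕1⊕0⊕1⊕0 = 1
p4 (pos 4,5,6,7,12,13,14,15,20,21,22,23,28,29,30,31): XOR of data positions = 0⊕1⊕0⊕1⊕0⊕1⊕0⊕1⊕0⊕0⊕0⊕1⊕0⊕1⊕0 = 0
p8 (pos 8,9,10,11,12,13,14,15,24,25,26,27,28,29,30,31): XOR of data positions = 1⊕0⊕0⊕1⊕0⊕1⊕0⊕1⊕0⊕1⊕0⊕1⊕0⊕1⊕0 = 1
p16 (pos 16,17,18,19,20,21,22,23,24,25,26,27,28,29,30,31): XOR of data positions = 1⊕0⊕1⊕1⊕0⊕0⊕0⊕1⊕0⊕1⊕0⊕1⊕0⊕1⊕0 = 1
Codeword: 1100010110010101101100010101010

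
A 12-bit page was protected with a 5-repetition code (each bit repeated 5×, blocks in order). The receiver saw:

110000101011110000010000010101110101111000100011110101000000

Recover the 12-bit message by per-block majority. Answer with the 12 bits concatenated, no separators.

Block 1 (11000): 2 ones → 0
Block 2 (01010): 2 ones → 0
Block 3 (11110): 4 ones → 1
Block 4 (00001): 1 one → 0
Block 5 (00000): 0 ones → 0
Block 6 (10101): 3 ones → 1
Block 7 (11010): 3 ones → 1
Block 8 (11110): 4 ones → 1
Block 9 (00100): 1 one → 0
Block 10 (01111): 4 ones → 1
Block 11 (01010): 2 ones → 0
Block 12 (00000): 0 ones → 0

001001110100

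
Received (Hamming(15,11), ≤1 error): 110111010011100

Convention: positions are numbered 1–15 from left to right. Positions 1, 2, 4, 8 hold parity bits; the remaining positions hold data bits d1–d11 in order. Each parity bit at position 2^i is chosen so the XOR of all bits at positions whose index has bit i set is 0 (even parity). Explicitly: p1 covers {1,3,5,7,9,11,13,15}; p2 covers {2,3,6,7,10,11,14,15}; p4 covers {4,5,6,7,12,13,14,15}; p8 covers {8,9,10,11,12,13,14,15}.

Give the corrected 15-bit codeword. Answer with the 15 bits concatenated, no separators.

s1 (pos 1,3,5,7,9,11,13,15): 1⊕0⊕1⊕0⊕0⊕1⊕1⊕0 = 0
s2 (pos 2,3,6,7,10,11,14,15): 1⊕0⊕1⊕0⊕0⊕1⊕0⊕0 = 1
s4 (pos 4,5,6,7,12,13,14,15): 1⊕1⊕1⊕0⊕1⊕1⊕0⊕0 = 1
s8 (pos 8,9,10,11,12,13,14,15): 1⊕0⊕0⊕1⊕1⊕1⊕0⊕0 = 0
Syndrome s8…s1 = 0110 → error at position 6.
Flip position 6: 110111010011100 → 110110010011100

110110010011100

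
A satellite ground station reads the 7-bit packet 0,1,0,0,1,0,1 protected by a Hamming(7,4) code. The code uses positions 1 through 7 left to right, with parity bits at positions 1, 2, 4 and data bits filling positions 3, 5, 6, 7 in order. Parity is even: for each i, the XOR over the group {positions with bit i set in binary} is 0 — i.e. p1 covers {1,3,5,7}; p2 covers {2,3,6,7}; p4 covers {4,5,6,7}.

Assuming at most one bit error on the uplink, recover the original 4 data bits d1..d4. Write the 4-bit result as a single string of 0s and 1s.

0101

s1 (pos 1,3,5,7): 0⊕0⊕1⊕1 = 0
s2 (pos 2,3,6,7): 1⊕0⊕0⊕1 = 0
s4 (pos 4,5,6,7): 0⊕1⊕0⊕1 = 0
Syndrome s4…s1 = 000 → no error.
Read data bits from positions 3,5,6,7: 0101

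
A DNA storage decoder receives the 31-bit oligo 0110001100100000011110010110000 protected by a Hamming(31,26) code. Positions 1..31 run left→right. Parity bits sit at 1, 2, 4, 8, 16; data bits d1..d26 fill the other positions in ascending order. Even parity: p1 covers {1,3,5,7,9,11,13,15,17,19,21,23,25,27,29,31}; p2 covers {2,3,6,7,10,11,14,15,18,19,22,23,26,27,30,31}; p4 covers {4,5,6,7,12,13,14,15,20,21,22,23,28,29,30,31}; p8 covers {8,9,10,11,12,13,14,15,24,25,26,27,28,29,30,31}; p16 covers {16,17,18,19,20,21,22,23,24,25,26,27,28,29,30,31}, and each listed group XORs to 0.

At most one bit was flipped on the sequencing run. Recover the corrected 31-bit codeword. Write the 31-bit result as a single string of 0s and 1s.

s1 (pos 1,3,5,7,9,11,13,15,17,19,21,23,25,27,29,31): 0⊕1⊕0⊕1⊕0⊕1⊕0⊕0⊕0⊕1⊕1⊕0⊕0⊕1⊕0⊕0 = 0
s2 (pos 2,3,6,7,10,11,14,15,18,19,22,23,26,27,30,31): 1⊕1⊕0⊕1⊕0⊕1⊕0⊕0⊕1⊕1⊕0⊕0⊕1⊕1⊕0⊕0 = 0
s4 (pos 4,5,6,7,12,13,14,15,20,21,22,23,28,29,30,31): 0⊕0⊕0⊕1⊕0⊕0⊕0⊕0⊕1⊕1⊕0⊕0⊕0⊕0⊕0⊕0 = 1
s8 (pos 8,9,10,11,12,13,14,15,24,25,26,27,28,29,30,31): 1⊕0⊕0⊕1⊕0⊕0⊕0⊕0⊕1⊕0⊕1⊕1⊕0⊕0⊕0⊕0 = 1
s16 (pos 16,17,18,19,20,21,22,23,24,25,26,27,28,29,30,31): 0⊕0⊕1⊕1⊕1⊕1⊕0⊕0⊕1⊕0⊕1⊕1⊕0⊕0⊕0⊕0 = 1
Syndrome s16…s1 = 11100 → error at position 28.
Flip position 28: 0110001100100000011110010110000 → 0110001100100000011110010111000

0110001100100000011110010111000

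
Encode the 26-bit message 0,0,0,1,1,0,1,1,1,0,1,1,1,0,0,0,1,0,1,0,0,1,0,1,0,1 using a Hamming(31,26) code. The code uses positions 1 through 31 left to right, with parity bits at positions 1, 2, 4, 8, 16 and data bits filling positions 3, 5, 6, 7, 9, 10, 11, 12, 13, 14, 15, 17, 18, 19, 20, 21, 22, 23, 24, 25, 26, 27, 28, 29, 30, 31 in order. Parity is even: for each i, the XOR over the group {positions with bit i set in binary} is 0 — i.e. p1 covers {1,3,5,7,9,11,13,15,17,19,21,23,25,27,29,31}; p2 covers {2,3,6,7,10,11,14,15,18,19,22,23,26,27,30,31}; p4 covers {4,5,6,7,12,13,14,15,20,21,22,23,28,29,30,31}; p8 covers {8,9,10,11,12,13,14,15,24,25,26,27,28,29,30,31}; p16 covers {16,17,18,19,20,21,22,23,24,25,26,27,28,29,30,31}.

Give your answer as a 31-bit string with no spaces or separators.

Place data at non-parity positions: p1 p2 0 p4 0 0 1 p8 1 0 1 1 1 0 1 p16 1 1 0 0 0 1 0 1 0 0 1 0 1 0 1
p1 (pos 1,3,5,7,9,11,13,15,17,19,21,23,25,27,29,31): XOR of data positions = 0⊕0⊕1⊕1⊕1⊕1⊕1⊕1⊕0⊕0⊕0⊕0⊕1⊕1⊕1 = 1
p2 (pos 2,3,6,7,10,11,14,15,18,19,22,23,26,27,30,31): XOR of data positions = 0⊕0⊕1⊕0⊕1⊕0⊕1⊕1⊕0⊕1⊕0⊕0⊕1⊕0⊕1 = 1
p4 (pos 4,5,6,7,12,13,14,15,20,21,22,23,28,29,30,31): XOR of data positions = 0⊕0⊕1⊕1⊕1⊕0⊕1⊕0⊕0⊕1⊕0⊕0⊕1⊕0⊕1 = 1
p8 (pos 8,9,10,11,12,13,14,15,24,25,26,27,28,29,30,31): XOR of data positions = 1⊕0⊕1⊕1⊕1⊕0⊕1⊕1⊕0⊕0⊕1⊕0⊕1⊕0⊕1 = 1
p16 (pos 16,17,18,19,20,21,22,23,24,25,26,27,28,29,30,31): XOR of data positions = 1⊕1⊕0⊕0⊕0⊕1⊕0⊕1⊕0⊕0⊕1⊕0⊕1⊕0⊕1 = 1
Codeword: 1101001110111011110001010010101

1101001110111011110001010010101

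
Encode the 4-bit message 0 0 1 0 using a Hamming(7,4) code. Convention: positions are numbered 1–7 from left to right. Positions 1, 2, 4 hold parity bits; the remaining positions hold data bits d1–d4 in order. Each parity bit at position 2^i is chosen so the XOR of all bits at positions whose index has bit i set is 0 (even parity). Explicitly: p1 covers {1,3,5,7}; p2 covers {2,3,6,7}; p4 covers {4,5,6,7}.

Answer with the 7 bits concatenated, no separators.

0101010

Place data at non-parity positions: p1 p2 0 p4 0 1 0
p1 (pos 1,3,5,7): XOR of data positions = 0⊕0⊕0 = 0
p2 (pos 2,3,6,7): XOR of data positions = 0⊕1⊕0 = 1
p4 (pos 4,5,6,7): XOR of data positions = 0⊕1⊕0 = 1
Codeword: 0101010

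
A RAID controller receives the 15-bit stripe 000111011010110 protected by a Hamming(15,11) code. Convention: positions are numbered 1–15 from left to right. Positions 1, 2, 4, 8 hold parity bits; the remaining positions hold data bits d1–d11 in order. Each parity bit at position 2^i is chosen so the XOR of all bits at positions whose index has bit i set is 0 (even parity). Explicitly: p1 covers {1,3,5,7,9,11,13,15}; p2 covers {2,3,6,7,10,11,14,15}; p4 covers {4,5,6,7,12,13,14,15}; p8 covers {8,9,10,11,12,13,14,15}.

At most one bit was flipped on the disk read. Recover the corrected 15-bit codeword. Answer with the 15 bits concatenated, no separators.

s1 (pos 1,3,5,7,9,11,13,15): 0⊕0⊕1⊕0⊕1⊕1⊕1⊕0 = 0
s2 (pos 2,3,6,7,10,11,14,15): 0⊕0⊕1⊕0⊕0⊕1⊕1⊕0 = 1
s4 (pos 4,5,6,7,12,13,14,15): 1⊕1⊕1⊕0⊕0⊕1⊕1⊕0 = 1
s8 (pos 8,9,10,11,12,13,14,15): 1⊕1⊕0⊕1⊕0⊕1⊕1⊕0 = 1
Syndrome s8…s1 = 1110 → error at position 14.
Flip position 14: 000111011010110 → 000111011010100

000111011010100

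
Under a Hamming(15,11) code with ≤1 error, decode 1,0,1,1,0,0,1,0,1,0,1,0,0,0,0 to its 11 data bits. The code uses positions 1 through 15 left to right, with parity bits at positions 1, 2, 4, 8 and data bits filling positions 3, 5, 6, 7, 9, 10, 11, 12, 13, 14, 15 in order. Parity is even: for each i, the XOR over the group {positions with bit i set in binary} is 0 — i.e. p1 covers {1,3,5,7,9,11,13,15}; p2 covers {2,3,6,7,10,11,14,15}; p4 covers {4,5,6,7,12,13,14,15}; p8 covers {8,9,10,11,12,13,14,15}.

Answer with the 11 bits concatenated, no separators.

00011010000

s1 (pos 1,3,5,7,9,11,13,15): 1⊕1⊕0⊕1⊕1⊕1⊕0⊕0 = 1
s2 (pos 2,3,6,7,10,11,14,15): 0⊕1⊕0⊕1⊕0⊕1⊕0⊕0 = 1
s4 (pos 4,5,6,7,12,13,14,15): 1⊕0⊕0⊕1⊕0⊕0⊕0⊕0 = 0
s8 (pos 8,9,10,11,12,13,14,15): 0⊕1⊕0⊕1⊕0⊕0⊕0⊕0 = 0
Syndrome s8…s1 = 0011 → error at position 3.
Flip position 3: 101100101010000 → 100100101010000
Read data bits from positions 3,5,6,7,9,10,11,12,13,14,15: 00011010000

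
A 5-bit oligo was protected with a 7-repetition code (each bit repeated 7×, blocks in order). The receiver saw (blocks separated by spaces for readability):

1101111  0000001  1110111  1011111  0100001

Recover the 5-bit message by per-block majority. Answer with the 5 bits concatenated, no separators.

10110

Block 1 (1101111): 6 ones → 1
Block 2 (0000001): 1 one → 0
Block 3 (1110111): 6 ones → 1
Block 4 (1011111): 6 ones → 1
Block 5 (0100001): 2 ones → 0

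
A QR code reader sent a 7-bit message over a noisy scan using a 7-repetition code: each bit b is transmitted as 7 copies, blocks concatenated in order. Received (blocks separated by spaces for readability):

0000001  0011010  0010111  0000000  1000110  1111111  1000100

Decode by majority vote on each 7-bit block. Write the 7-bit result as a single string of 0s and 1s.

0010010

Block 1 (0000001): 1 one → 0
Block 2 (0011010): 3 ones → 0
Block 3 (0010111): 4 ones → 1
Block 4 (0000000): 0 ones → 0
Block 5 (1000110): 3 ones → 0
Block 6 (1111111): 7 ones → 1
Block 7 (1000100): 2 ones → 0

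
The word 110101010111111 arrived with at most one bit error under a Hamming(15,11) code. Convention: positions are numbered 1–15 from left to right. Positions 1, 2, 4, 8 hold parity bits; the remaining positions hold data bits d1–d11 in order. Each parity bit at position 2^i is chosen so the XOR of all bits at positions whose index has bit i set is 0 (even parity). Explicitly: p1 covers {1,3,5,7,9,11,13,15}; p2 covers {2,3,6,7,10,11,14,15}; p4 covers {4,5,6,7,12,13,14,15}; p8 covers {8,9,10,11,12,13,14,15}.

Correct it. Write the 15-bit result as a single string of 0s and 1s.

s1 (pos 1,3,5,7,9,11,13,15): 1⊕0⊕0⊕0⊕0⊕1⊕1⊕1 = 0
s2 (pos 2,3,6,7,10,11,14,15): 1⊕0⊕1⊕0⊕1⊕1⊕1⊕1 = 0
s4 (pos 4,5,6,7,12,13,14,15): 1⊕0⊕1⊕0⊕1⊕1⊕1⊕1 = 0
s8 (pos 8,9,10,11,12,13,14,15): 1⊕0⊕1⊕1⊕1⊕1⊕1⊕1 = 1
Syndrome s8…s1 = 1000 → error at position 8.
Flip position 8: 110101010111111 → 110101000111111

110101000111111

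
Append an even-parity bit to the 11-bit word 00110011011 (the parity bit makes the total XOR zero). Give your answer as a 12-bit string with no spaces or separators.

001100110110

XOR of the 11 data bits: 0⊕0⊕1⊕1⊕0⊕0⊕1⊕1⊕0⊕1⊕1 = 0
Parity bit = 0 (so all 12 bits XOR to 0).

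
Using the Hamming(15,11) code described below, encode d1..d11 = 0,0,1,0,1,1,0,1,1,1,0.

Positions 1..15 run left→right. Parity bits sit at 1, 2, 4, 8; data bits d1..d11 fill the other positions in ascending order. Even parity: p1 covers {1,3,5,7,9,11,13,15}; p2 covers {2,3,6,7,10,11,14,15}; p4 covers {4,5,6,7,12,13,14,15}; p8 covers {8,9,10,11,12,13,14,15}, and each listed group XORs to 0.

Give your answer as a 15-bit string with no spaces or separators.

010001011101110

Place data at non-parity positions: p1 p2 0 p4 0 1 0 p8 1 1 0 1 1 1 0
p1 (pos 1,3,5,7,9,11,13,15): XOR of data positions = 0⊕0⊕0⊕1⊕0⊕1⊕0 = 0
p2 (pos 2,3,6,7,10,11,14,15): XOR of data positions = 0⊕1⊕0⊕1⊕0⊕1⊕0 = 1
p4 (pos 4,5,6,7,12,13,14,15): XOR of data positions = 0⊕1⊕0⊕1⊕1⊕1⊕0 = 0
p8 (pos 8,9,10,11,12,13,14,15): XOR of data positions = 1⊕1⊕0⊕1⊕1⊕1⊕0 = 1
Codeword: 010001011101110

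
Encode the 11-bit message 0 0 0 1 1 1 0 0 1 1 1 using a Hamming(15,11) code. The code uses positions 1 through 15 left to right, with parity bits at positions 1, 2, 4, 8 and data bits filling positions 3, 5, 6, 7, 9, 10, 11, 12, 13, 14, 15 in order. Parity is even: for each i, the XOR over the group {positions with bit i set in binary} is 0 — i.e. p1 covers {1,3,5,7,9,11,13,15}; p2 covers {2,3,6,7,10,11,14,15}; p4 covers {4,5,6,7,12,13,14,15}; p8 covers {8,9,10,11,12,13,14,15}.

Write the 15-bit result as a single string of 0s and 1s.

000000111100111

Place data at non-parity positions: p1 p2 0 p4 0 0 1 p8 1 1 0 0 1 1 1
p1 (pos 1,3,5,7,9,11,13,15): XOR of data positions = 0⊕0⊕1⊕1⊕0⊕1⊕1 = 0
p2 (pos 2,3,6,7,10,11,14,15): XOR of data positions = 0⊕0⊕1⊕1⊕0⊕1⊕1 = 0
p4 (pos 4,5,6,7,12,13,14,15): XOR of data positions = 0⊕0⊕1⊕0⊕1⊕1⊕1 = 0
p8 (pos 8,9,10,11,12,13,14,15): XOR of data positions = 1⊕1⊕0⊕0⊕1⊕1⊕1 = 1
Codeword: 000000111100111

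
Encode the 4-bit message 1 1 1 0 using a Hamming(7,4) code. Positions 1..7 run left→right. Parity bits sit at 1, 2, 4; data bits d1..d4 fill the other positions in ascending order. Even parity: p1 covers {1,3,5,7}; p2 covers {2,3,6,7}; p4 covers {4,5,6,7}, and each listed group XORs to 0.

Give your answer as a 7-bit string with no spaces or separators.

0010110

Place data at non-parity positions: p1 p2 1 p4 1 1 0
p1 (pos 1,3,5,7): XOR of data positions = 1⊕1⊕0 = 0
p2 (pos 2,3,6,7): XOR of data positions = 1⊕1⊕0 = 0
p4 (pos 4,5,6,7): XOR of data positions = 1⊕1⊕0 = 0
Codeword: 0010110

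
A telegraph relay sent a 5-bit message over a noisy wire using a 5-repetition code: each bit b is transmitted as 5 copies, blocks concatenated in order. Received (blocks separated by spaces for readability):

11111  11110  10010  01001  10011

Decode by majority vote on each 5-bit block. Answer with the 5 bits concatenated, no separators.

11001

Block 1 (11111): 5 ones → 1
Block 2 (11110): 4 ones → 1
Block 3 (10010): 2 ones → 0
Block 4 (01001): 2 ones → 0
Block 5 (10011): 3 ones → 1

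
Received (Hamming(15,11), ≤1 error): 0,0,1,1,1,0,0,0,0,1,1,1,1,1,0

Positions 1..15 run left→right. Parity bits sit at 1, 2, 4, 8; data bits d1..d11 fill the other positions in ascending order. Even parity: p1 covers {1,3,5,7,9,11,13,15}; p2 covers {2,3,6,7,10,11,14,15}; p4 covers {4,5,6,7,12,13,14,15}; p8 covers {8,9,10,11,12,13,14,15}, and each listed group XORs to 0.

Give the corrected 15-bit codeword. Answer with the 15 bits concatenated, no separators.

001110000110110

s1 (pos 1,3,5,7,9,11,13,15): 0⊕1⊕1⊕0⊕0⊕1⊕1⊕0 = 0
s2 (pos 2,3,6,7,10,11,14,15): 0⊕1⊕0⊕0⊕1⊕1⊕1⊕0 = 0
s4 (pos 4,5,6,7,12,13,14,15): 1⊕1⊕0⊕0⊕1⊕1⊕1⊕0 = 1
s8 (pos 8,9,10,11,12,13,14,15): 0⊕0⊕1⊕1⊕1⊕1⊕1⊕0 = 1
Syndrome s8…s1 = 1100 → error at position 12.
Flip position 12: 001110000111110 → 001110000110110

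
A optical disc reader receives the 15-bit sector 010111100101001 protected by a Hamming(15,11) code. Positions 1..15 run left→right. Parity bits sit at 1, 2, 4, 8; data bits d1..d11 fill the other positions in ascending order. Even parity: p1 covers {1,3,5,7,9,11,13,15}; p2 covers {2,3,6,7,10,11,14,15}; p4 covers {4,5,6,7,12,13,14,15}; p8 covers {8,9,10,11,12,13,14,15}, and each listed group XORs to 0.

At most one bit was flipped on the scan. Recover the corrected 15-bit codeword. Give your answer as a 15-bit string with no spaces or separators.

010111100111001

s1 (pos 1,3,5,7,9,11,13,15): 0⊕0⊕1⊕1⊕0⊕0⊕0⊕1 = 1
s2 (pos 2,3,6,7,10,11,14,15): 1⊕0⊕1⊕1⊕1⊕0⊕0⊕1 = 1
s4 (pos 4,5,6,7,12,13,14,15): 1⊕1⊕1⊕1⊕1⊕0⊕0⊕1 = 0
s8 (pos 8,9,10,11,12,13,14,15): 0⊕0⊕1⊕0⊕1⊕0⊕0⊕1 = 1
Syndrome s8…s1 = 1011 → error at position 11.
Flip position 11: 010111100101001 → 010111100111001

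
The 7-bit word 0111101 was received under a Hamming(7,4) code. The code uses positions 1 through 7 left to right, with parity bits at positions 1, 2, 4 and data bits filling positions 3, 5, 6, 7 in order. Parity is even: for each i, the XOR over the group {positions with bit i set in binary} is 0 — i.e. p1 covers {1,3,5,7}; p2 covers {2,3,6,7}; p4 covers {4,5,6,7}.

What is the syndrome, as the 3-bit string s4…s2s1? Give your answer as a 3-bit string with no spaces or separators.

111

s1 (pos 1,3,5,7): 0⊕1⊕1⊕1 = 1
s2 (pos 2,3,6,7): 1⊕1⊕0⊕1 = 1
s4 (pos 4,5,6,7): 1⊕1⊕0⊕1 = 1
Syndrome s4…s1 = 111 → error at position 7.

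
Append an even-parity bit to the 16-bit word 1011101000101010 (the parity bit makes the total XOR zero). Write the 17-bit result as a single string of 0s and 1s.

XOR of the 16 data bits: 1⊕0⊕1⊕1⊕1⊕0⊕1⊕0⊕0⊕0⊕1⊕0⊕1⊕0⊕1⊕0 = 0
Parity bit = 0 (so all 17 bits XOR to 0).

10111010001010100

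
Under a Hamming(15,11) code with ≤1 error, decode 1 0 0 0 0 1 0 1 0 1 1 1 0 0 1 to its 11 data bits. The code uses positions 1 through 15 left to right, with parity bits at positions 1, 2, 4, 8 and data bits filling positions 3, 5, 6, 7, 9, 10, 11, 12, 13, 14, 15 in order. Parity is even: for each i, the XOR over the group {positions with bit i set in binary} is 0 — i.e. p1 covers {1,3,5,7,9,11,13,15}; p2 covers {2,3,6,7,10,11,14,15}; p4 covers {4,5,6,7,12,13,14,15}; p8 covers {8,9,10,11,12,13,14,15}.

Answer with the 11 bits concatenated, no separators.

s1 (pos 1,3,5,7,9,11,13,15): 1⊕0⊕0⊕0⊕0⊕1⊕0⊕1 = 1
s2 (pos 2,3,6,7,10,11,14,15): 0⊕0⊕1⊕0⊕1⊕1⊕0⊕1 = 0
s4 (pos 4,5,6,7,12,13,14,15): 0⊕0⊕1⊕0⊕1⊕0⊕0⊕1 = 1
s8 (pos 8,9,10,11,12,13,14,15): 1⊕0⊕1⊕1⊕1⊕0⊕0⊕1 = 1
Syndrome s8…s1 = 1101 → error at position 13.
Flip position 13: 100001010111001 → 100001010111101
Read data bits from positions 3,5,6,7,9,10,11,12,13,14,15: 00100111101

00100111101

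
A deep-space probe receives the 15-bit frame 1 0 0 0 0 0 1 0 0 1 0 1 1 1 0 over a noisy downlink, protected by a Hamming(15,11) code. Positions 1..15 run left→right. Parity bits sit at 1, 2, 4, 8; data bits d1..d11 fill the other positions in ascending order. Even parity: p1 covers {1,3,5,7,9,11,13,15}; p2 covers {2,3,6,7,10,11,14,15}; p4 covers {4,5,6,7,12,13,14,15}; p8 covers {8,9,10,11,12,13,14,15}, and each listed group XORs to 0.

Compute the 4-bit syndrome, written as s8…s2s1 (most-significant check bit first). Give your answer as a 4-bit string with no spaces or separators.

s1 (pos 1,3,5,7,9,11,13,15): 1⊕0⊕0⊕1⊕0⊕0⊕1⊕0 = 1
s2 (pos 2,3,6,7,10,11,14,15): 0⊕0⊕0⊕1⊕1⊕0⊕1⊕0 = 1
s4 (pos 4,5,6,7,12,13,14,15): 0⊕0⊕0⊕1⊕1⊕1⊕1⊕0 = 0
s8 (pos 8,9,10,11,12,13,14,15): 0⊕0⊕1⊕0⊕1⊕1⊕1⊕0 = 0
Syndrome s8…s1 = 0011 → error at position 3.

0011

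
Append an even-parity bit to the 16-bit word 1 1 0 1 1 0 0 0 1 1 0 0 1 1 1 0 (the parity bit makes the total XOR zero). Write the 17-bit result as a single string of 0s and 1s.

XOR of the 16 data bits: 1⊕1⊕0⊕1⊕1⊕0⊕0⊕0⊕1⊕1⊕0⊕0⊕1⊕1⊕1⊕0 = 1
Parity bit = 1 (so all 17 bits XOR to 0).

11011000110011101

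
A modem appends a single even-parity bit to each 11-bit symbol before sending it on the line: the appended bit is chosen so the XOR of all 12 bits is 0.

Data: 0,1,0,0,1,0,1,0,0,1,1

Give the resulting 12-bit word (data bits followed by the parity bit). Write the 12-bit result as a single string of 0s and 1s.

010010100111

XOR of the 11 data bits: 0⊕1⊕0⊕0⊕1⊕0⊕1⊕0⊕0⊕1⊕1 = 1
Parity bit = 1 (so all 12 bits XOR to 0).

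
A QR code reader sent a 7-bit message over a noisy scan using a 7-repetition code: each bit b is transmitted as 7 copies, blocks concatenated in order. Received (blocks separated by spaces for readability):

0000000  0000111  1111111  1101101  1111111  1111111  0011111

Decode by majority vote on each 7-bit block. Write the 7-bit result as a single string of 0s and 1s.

Block 1 (0000000): 0 ones → 0
Block 2 (0000111): 3 ones → 0
Block 3 (1111111): 7 ones → 1
Block 4 (1101101): 5 ones → 1
Block 5 (1111111): 7 ones → 1
Block 6 (1111111): 7 ones → 1
Block 7 (0011111): 5 ones → 1

0011111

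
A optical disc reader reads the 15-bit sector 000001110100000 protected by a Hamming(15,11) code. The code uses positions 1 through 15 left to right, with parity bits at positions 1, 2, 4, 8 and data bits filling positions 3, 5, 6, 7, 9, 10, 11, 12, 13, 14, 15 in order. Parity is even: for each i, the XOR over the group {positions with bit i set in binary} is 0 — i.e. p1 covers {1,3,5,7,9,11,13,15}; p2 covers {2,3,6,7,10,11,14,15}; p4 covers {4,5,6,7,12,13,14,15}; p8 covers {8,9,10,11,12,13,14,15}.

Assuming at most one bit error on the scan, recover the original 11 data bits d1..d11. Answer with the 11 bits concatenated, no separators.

s1 (pos 1,3,5,7,9,11,13,15): 0⊕0⊕0⊕1⊕0⊕0⊕0⊕0 = 1
s2 (pos 2,3,6,7,10,11,14,15): 0⊕0⊕1⊕1⊕1⊕0⊕0⊕0 = 1
s4 (pos 4,5,6,7,12,13,14,15): 0⊕0⊕1⊕1⊕0⊕0⊕0⊕0 = 0
s8 (pos 8,9,10,11,12,13,14,15): 1⊕0⊕1⊕0⊕0⊕0⊕0⊕0 = 0
Syndrome s8…s1 = 0011 → error at position 3.
Flip position 3: 000001110100000 → 001001110100000
Read data bits from positions 3,5,6,7,9,10,11,12,13,14,15: 10110100000

10110100000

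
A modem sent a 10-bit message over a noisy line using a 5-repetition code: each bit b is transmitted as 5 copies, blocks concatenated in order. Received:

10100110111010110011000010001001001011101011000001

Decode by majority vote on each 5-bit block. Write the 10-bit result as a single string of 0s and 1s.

Block 1 (10100): 2 ones → 0
Block 2 (11011): 4 ones → 1
Block 3 (10101): 3 ones → 1
Block 4 (10011): 3 ones → 1
Block 5 (00001): 1 one → 0
Block 6 (00010): 1 one → 0
Block 7 (01001): 2 ones → 0
Block 8 (01110): 3 ones → 1
Block 9 (10110): 3 ones → 1
Block 10 (00001): 1 one → 0

0111000110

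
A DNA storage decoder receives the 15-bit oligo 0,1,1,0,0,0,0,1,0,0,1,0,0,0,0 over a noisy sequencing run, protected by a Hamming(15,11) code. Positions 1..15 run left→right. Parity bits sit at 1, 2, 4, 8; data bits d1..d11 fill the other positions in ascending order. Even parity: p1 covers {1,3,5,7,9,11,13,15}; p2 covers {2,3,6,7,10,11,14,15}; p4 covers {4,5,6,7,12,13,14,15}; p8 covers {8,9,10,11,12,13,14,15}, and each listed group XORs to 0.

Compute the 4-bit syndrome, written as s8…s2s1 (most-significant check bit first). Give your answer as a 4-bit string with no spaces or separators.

0010

s1 (pos 1,3,5,7,9,11,13,15): 0⊕1⊕0⊕0⊕0⊕1⊕0⊕0 = 0
s2 (pos 2,3,6,7,10,11,14,15): 1⊕1⊕0⊕0⊕0⊕1⊕0⊕0 = 1
s4 (pos 4,5,6,7,12,13,14,15): 0⊕0⊕0⊕0⊕0⊕0⊕0⊕0 = 0
s8 (pos 8,9,10,11,12,13,14,15): 1⊕0⊕0⊕1⊕0⊕0⊕0⊕0 = 0
Syndrome s8…s1 = 0010 → error at position 2.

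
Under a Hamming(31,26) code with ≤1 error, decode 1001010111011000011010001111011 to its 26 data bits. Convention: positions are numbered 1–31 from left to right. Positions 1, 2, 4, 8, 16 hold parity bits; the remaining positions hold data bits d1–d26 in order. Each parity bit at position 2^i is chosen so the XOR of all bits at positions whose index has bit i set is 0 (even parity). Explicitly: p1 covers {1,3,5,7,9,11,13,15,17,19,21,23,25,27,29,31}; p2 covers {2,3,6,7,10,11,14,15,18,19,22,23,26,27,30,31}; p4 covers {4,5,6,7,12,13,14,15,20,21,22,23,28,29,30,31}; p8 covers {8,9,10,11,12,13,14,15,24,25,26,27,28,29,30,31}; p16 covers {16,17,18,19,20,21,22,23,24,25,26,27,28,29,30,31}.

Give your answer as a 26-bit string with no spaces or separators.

00101101100011010011111011

s1 (pos 1,3,5,7,9,11,13,15,17,19,21,23,25,27,29,31): 1⊕0⊕0⊕0⊕1⊕0⊕1⊕0⊕0⊕1⊕1⊕0⊕1⊕1⊕0⊕1 = 0
s2 (pos 2,3,6,7,10,11,14,15,18,19,22,23,26,27,30,31): 0⊕0⊕1⊕0⊕1⊕0⊕0⊕0⊕1⊕1⊕0⊕0⊕1⊕1⊕1⊕1 = 0
s4 (pos 4,5,6,7,12,13,14,15,20,21,22,23,28,29,30,31): 1⊕0⊕1⊕0⊕1⊕1⊕0⊕0⊕0⊕1⊕0⊕0⊕1⊕0⊕1⊕1 = 0
s8 (pos 8,9,10,11,12,13,14,15,24,25,26,27,28,29,30,31): 1⊕1⊕1⊕0⊕1⊕1⊕0⊕0⊕0⊕1⊕1⊕1⊕1⊕0⊕1⊕1 = 1
s16 (pos 16,17,18,19,20,21,22,23,24,25,26,27,28,29,30,31): 0⊕0⊕1⊕1⊕0⊕1⊕0⊕0⊕0⊕1⊕1⊕1⊕1⊕0⊕1⊕1 = 1
Syndrome s16…s1 = 11000 → error at position 24.
Flip position 24: 1001010111011000011010001111011 → 1001010111011000011010011111011
Read data bits from positions 3,5,6,7,9,10,11,12,13,14,15,17,18,19,20,21,22,23,24,25,26,27,28,29,30,31: 00101101100011010011111011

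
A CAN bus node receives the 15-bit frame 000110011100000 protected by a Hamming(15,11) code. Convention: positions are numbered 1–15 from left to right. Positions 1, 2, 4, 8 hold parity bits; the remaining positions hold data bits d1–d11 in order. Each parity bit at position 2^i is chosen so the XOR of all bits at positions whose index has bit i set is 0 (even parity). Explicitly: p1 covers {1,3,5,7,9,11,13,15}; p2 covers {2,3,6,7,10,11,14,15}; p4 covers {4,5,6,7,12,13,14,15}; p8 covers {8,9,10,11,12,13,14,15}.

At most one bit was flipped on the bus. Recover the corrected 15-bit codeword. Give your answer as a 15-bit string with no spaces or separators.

000110011000000

s1 (pos 1,3,5,7,9,11,13,15): 0⊕0⊕1⊕0⊕1⊕0⊕0⊕0 = 0
s2 (pos 2,3,6,7,10,11,14,15): 0⊕0⊕0⊕0⊕1⊕0⊕0⊕0 = 1
s4 (pos 4,5,6,7,12,13,14,15): 1⊕1⊕0⊕0⊕0⊕0⊕0⊕0 = 0
s8 (pos 8,9,10,11,12,13,14,15): 1⊕1⊕1⊕0⊕0⊕0⊕0⊕0 = 1
Syndrome s8…s1 = 1010 → error at position 10.
Flip position 10: 000110011100000 → 000110011000000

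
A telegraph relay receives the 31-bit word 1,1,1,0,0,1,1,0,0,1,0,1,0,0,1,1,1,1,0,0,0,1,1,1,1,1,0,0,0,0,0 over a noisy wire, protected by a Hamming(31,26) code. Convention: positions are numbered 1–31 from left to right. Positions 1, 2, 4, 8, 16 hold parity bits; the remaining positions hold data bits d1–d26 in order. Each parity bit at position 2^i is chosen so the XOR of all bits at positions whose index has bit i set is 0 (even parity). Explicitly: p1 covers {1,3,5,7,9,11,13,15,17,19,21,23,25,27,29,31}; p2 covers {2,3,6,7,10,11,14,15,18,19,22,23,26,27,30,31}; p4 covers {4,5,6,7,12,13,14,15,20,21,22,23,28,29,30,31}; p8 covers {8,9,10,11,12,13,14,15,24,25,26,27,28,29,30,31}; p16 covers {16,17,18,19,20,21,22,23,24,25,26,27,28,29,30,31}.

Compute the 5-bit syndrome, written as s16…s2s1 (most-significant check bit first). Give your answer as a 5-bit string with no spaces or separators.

00001

s1 (pos 1,3,5,7,9,11,13,15,17,19,21,23,25,27,29,31): 1⊕1⊕0⊕1⊕0⊕0⊕0⊕1⊕1⊕0⊕0⊕1⊕1⊕0⊕0⊕0 = 1
s2 (pos 2,3,6,7,10,11,14,15,18,19,22,23,26,27,30,31): 1⊕1⊕1⊕1⊕1⊕0⊕0⊕1⊕1⊕0⊕1⊕1⊕1⊕0⊕0⊕0 = 0
s4 (pos 4,5,6,7,12,13,14,15,20,21,22,23,28,29,30,31): 0⊕0⊕1⊕1⊕1⊕0⊕0⊕1⊕0⊕0⊕1⊕1⊕0⊕0⊕0⊕0 = 0
s8 (pos 8,9,10,11,12,13,14,15,24,25,26,27,28,29,30,31): 0⊕0⊕1⊕0⊕1⊕0⊕0⊕1⊕1⊕1⊕1⊕0⊕0⊕0⊕0⊕0 = 0
s16 (pos 16,17,18,19,20,21,22,23,24,25,26,27,28,29,30,31): 1⊕1⊕1⊕0⊕0⊕0⊕1⊕1⊕1⊕1⊕1⊕0⊕0⊕0⊕0⊕0 = 0
Syndrome s16…s1 = 00001 → error at position 1.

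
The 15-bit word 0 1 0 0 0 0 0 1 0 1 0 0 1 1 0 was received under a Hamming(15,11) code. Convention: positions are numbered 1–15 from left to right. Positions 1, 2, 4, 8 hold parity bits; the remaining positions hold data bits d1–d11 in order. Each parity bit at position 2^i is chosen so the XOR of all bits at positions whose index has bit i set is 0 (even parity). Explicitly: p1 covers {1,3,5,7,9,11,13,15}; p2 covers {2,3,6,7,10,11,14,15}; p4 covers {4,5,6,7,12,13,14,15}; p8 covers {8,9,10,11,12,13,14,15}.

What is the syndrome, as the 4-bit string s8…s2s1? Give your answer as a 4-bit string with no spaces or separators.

0011

s1 (pos 1,3,5,7,9,11,13,15): 0⊕0⊕0⊕0⊕0⊕0⊕1⊕0 = 1
s2 (pos 2,3,6,7,10,11,14,15): 1⊕0⊕0⊕0⊕1⊕0⊕1⊕0 = 1
s4 (pos 4,5,6,7,12,13,14,15): 0⊕0⊕0⊕0⊕0⊕1⊕1⊕0 = 0
s8 (pos 8,9,10,11,12,13,14,15): 1⊕0⊕1⊕0⊕0⊕1⊕1⊕0 = 0
Syndrome s8…s1 = 0011 → error at position 3.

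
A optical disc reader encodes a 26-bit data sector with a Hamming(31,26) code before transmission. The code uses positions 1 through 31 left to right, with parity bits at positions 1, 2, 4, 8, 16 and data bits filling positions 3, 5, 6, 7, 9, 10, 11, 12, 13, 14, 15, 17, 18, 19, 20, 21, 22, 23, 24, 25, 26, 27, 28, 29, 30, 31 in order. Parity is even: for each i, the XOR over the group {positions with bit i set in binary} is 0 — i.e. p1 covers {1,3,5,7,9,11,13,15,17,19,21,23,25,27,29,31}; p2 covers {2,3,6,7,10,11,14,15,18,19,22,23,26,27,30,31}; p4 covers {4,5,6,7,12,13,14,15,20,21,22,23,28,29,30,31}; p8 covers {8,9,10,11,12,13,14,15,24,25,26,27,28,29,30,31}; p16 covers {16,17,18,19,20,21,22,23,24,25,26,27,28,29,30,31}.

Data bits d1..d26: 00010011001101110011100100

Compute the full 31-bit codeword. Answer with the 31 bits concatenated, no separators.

Place data at non-parity positions: p1 p2 0 p4 0 0 1 p8 0 0 1 1 0 0 1 p16 1 0 1 1 1 0 0 1 1 1 0 0 1 0 0
p1 (pos 1,3,5,7,9,11,13,15,17,19,21,23,25,27,29,31): XOR of data positions = 0⊕0⊕1⊕0⊕1⊕0⊕1⊕1⊕1⊕1⊕0⊕1⊕0⊕1⊕0 = 0
p2 (pos 2,3,6,7,10,11,14,15,18,19,22,23,26,27,30,31): XOR of data positions = 0⊕0⊕1⊕0⊕1⊕0⊕1⊕0⊕1⊕0⊕0⊕1⊕0⊕0⊕0 = 1
p4 (pos 4,5,6,7,12,13,14,15,20,21,22,23,28,29,30,31): XOR of data positions = 0⊕0⊕1⊕1⊕0⊕0⊕1⊕1⊕1⊕0⊕0⊕0⊕1⊕0⊕0 = 0
p8 (pos 8,9,10,11,12,13,14,15,24,25,26,27,28,29,30,31): XOR of data positions = 0⊕0⊕1⊕1⊕0⊕0⊕1⊕1⊕1⊕1⊕0⊕0⊕1⊕0⊕0 = 1
p16 (pos 16,17,18,19,20,21,22,23,24,25,26,27,28,29,30,31): XOR of data positions = 1⊕0⊕1⊕1⊕1⊕0⊕0⊕1⊕1⊕1⊕0⊕0⊕1⊕0⊕0 = 0
Codeword: 0100001100110010101110011100100

0100001100110010101110011100100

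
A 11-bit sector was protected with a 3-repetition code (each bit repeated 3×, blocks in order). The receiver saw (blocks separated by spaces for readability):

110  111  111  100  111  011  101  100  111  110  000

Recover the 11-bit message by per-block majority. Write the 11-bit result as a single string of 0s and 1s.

Block 1 (110): 2 ones → 1
Block 2 (111): 3 ones → 1
Block 3 (111): 3 ones → 1
Block 4 (100): 1 one → 0
Block 5 (111): 3 ones → 1
Block 6 (011): 2 ones → 1
Block 7 (101): 2 ones → 1
Block 8 (100): 1 one → 0
Block 9 (111): 3 ones → 1
Block 10 (110): 2 ones → 1
Block 11 (000): 0 ones → 0

11101110110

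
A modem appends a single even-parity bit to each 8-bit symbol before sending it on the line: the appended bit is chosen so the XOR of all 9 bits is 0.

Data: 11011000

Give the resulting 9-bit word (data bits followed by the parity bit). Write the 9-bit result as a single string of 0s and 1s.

XOR of the 8 data bits: 1⊕1⊕0⊕1⊕1⊕0⊕0⊕0 = 0
Parity bit = 0 (so all 9 bits XOR to 0).

110110000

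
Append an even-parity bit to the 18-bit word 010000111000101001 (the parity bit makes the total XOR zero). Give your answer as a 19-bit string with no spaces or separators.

XOR of the 18 data bits: 0⊕1⊕0⊕0⊕0⊕0⊕1⊕1⊕1⊕0⊕0⊕0⊕1⊕0⊕1⊕0⊕0⊕1 = 1
Parity bit = 1 (so all 19 bits XOR to 0).

0100001110001010011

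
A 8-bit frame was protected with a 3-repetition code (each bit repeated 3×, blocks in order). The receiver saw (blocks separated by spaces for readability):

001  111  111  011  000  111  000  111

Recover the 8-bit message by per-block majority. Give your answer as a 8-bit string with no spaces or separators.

01110101

Block 1 (001): 1 one → 0
Block 2 (111): 3 ones → 1
Block 3 (111): 3 ones → 1
Block 4 (011): 2 ones → 1
Block 5 (000): 0 ones → 0
Block 6 (111): 3 ones → 1
Block 7 (000): 0 ones → 0
Block 8 (111): 3 ones → 1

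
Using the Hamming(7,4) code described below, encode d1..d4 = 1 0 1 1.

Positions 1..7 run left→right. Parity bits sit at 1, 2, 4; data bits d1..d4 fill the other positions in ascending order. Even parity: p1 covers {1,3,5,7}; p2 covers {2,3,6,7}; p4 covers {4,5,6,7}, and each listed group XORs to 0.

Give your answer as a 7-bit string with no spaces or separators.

0110011

Place data at non-parity positions: p1 p2 1 p4 0 1 1
p1 (pos 1,3,5,7): XOR of data positions = 1⊕0⊕1 = 0
p2 (pos 2,3,6,7): XOR of data positions = 1⊕1⊕1 = 1
p4 (pos 4,5,6,7): XOR of data positions = 0⊕1⊕1 = 0
Codeword: 0110011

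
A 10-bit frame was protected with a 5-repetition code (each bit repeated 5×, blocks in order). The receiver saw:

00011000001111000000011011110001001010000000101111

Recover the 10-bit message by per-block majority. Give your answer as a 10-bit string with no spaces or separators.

0010110001

Block 1 (00011): 2 ones → 0
Block 2 (00000): 0 ones → 0
Block 3 (11110): 4 ones → 1
Block 4 (00000): 0 ones → 0
Block 5 (01101): 3 ones → 1
Block 6 (11100): 3 ones → 1
Block 7 (01001): 2 ones → 0
Block 8 (01000): 1 one → 0
Block 9 (00001): 1 one → 0
Block 10 (01111): 4 ones → 1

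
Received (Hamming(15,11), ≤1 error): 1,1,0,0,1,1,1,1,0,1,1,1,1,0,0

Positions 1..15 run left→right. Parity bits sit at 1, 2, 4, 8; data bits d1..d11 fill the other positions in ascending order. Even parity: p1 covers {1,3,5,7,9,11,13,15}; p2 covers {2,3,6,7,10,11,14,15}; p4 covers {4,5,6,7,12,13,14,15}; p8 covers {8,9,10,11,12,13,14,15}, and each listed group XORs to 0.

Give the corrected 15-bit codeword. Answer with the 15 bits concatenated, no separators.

s1 (pos 1,3,5,7,9,11,13,15): 1⊕0⊕1⊕1⊕0⊕1⊕1⊕0 = 1
s2 (pos 2,3,6,7,10,11,14,15): 1⊕0⊕1⊕1⊕1⊕1⊕0⊕0 = 1
s4 (pos 4,5,6,7,12,13,14,15): 0⊕1⊕1⊕1⊕1⊕1⊕0⊕0 = 1
s8 (pos 8,9,10,11,12,13,14,15): 1⊕0⊕1⊕1⊕1⊕1⊕0⊕0 = 1
Syndrome s8…s1 = 1111 → error at position 15.
Flip position 15: 110011110111100 → 110011110111101

110011110111101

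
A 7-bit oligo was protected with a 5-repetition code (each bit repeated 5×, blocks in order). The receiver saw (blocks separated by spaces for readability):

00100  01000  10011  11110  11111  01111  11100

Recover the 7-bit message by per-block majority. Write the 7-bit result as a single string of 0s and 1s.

0011111

Block 1 (00100): 1 one → 0
Block 2 (01000): 1 one → 0
Block 3 (10011): 3 ones → 1
Block 4 (11110): 4 ones → 1
Block 5 (11111): 5 ones → 1
Block 6 (01111): 4 ones → 1
Block 7 (11100): 3 ones → 1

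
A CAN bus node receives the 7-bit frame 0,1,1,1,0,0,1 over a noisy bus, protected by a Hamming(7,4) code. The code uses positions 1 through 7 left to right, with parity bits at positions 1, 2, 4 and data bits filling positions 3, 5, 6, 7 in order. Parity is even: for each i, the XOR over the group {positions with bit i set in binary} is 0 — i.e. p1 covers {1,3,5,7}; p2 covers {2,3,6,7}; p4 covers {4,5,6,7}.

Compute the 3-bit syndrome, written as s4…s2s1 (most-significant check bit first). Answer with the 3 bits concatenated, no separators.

s1 (pos 1,3,5,7): 0⊕1⊕0⊕1 = 0
s2 (pos 2,3,6,7): 1⊕1⊕0⊕1 = 1
s4 (pos 4,5,6,7): 1⊕0⊕0⊕1 = 0
Syndrome s4…s1 = 010 → error at position 2.

010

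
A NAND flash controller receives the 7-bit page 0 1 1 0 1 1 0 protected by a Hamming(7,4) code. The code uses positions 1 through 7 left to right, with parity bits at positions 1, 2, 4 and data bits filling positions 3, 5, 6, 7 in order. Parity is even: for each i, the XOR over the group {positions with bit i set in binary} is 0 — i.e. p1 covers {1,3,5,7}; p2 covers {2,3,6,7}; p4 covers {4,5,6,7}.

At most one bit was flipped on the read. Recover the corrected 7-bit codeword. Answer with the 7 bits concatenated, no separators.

0010110

s1 (pos 1,3,5,7): 0⊕1⊕1⊕0 = 0
s2 (pos 2,3,6,7): 1⊕1⊕1⊕0 = 1
s4 (pos 4,5,6,7): 0⊕1⊕1⊕0 = 0
Syndrome s4…s1 = 010 → error at position 2.
Flip position 2: 0110110 → 0010110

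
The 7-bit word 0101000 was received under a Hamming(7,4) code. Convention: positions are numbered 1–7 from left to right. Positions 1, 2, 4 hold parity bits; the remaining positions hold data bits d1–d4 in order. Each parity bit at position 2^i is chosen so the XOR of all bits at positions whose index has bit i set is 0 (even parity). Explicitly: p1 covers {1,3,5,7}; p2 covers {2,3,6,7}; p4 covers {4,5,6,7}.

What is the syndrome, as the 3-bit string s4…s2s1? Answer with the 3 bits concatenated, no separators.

s1 (pos 1,3,5,7): 0⊕0⊕0⊕0 = 0
s2 (pos 2,3,6,7): 1⊕0⊕0⊕0 = 1
s4 (pos 4,5,6,7): 1⊕0⊕0⊕0 = 1
Syndrome s4…s1 = 110 → error at position 6.

110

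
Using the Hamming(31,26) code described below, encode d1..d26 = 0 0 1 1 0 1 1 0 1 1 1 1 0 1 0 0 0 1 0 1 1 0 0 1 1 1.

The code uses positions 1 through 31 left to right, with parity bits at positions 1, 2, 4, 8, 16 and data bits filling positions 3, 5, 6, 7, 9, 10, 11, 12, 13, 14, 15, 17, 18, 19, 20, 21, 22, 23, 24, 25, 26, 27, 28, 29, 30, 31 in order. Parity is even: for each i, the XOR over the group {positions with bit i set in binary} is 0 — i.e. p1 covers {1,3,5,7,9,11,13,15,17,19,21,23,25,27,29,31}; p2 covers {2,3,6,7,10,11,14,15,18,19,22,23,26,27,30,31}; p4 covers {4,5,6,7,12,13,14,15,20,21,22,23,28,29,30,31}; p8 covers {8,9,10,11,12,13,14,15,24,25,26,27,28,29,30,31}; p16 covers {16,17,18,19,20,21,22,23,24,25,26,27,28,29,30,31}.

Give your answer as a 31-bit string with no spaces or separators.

Place data at non-parity positions: p1 p2 0 p4 0 1 1 p8 0 1 1 0 1 1 1 p16 1 0 1 0 0 0 1 0 1 1 0 0 1 1 1
p1 (pos 1,3,5,7,9,11,13,15,17,19,21,23,25,27,29,31): XOR of data positions = 0⊕0⊕1⊕0⊕1⊕1⊕1⊕1⊕1⊕0⊕1⊕1⊕0⊕1⊕1 = 0
p2 (pos 2,3,6,7,10,11,14,15,18,19,22,23,26,27,30,31): XOR of data positions = 0⊕1⊕1⊕1⊕1⊕1⊕1⊕0⊕1⊕0⊕1⊕1⊕0⊕1⊕1 = 1
p4 (pos 4,5,6,7,12,13,14,15,20,21,22,23,28,29,30,31): XOR of data positions = 0⊕1⊕1⊕0⊕1⊕1⊕1⊕0⊕0⊕0⊕1⊕0⊕1⊕1⊕1 = 1
p8 (pos 8,9,10,11,12,13,14,15,24,25,26,27,28,29,30,31): XOR of data positions = 0⊕1⊕1⊕0⊕1⊕1⊕1⊕0⊕1⊕1⊕0⊕0⊕1⊕1⊕1 = 0
p16 (pos 16,17,18,19,20,21,22,23,24,25,26,27,28,29,30,31): XOR of data positions = 1⊕0⊕1⊕0⊕0⊕0⊕1⊕0⊕1⊕1⊕0⊕0⊕1⊕1⊕1 = 0
Codeword: 0101011001101110101000101100111

0101011001101110101000101100111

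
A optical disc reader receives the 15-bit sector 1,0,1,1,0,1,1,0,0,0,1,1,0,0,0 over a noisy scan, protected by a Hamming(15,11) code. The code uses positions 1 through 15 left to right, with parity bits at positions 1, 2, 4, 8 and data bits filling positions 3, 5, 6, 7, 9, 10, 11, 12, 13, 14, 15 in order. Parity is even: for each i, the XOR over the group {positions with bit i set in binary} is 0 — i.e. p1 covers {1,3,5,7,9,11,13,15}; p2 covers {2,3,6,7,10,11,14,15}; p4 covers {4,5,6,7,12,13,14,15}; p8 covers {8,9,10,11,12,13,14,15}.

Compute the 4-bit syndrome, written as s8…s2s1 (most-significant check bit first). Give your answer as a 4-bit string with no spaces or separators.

0000

s1 (pos 1,3,5,7,9,11,13,15): 1⊕1⊕0⊕1⊕0⊕1⊕0⊕0 = 0
s2 (pos 2,3,6,7,10,11,14,15): 0⊕1⊕1⊕1⊕0⊕1⊕0⊕0 = 0
s4 (pos 4,5,6,7,12,13,14,15): 1⊕0⊕1⊕1⊕1⊕0⊕0⊕0 = 0
s8 (pos 8,9,10,11,12,13,14,15): 0⊕0⊕0⊕1⊕1⊕0⊕0⊕0 = 0
Syndrome s8…s1 = 0000 → no error.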